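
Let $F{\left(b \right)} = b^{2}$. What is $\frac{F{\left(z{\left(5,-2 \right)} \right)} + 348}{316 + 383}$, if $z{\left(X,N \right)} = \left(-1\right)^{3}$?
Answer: $\frac{349}{699} \approx 0.49928$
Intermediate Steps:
$z{\left(X,N \right)} = -1$
$\frac{F{\left(z{\left(5,-2 \right)} \right)} + 348}{316 + 383} = \frac{\left(-1\right)^{2} + 348}{316 + 383} = \frac{1 + 348}{699} = 349 \cdot \frac{1}{699} = \frac{349}{699}$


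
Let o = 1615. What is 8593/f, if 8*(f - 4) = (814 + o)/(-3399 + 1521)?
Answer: 129101232/57667 ≈ 2238.7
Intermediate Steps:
f = 57667/15024 (f = 4 + ((814 + 1615)/(-3399 + 1521))/8 = 4 + (2429/(-1878))/8 = 4 + (2429*(-1/1878))/8 = 4 + (1/8)*(-2429/1878) = 4 - 2429/15024 = 57667/15024 ≈ 3.8383)
8593/f = 8593/(57667/15024) = 8593*(15024/57667) = 129101232/57667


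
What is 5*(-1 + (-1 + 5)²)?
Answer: 75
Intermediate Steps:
5*(-1 + (-1 + 5)²) = 5*(-1 + 4²) = 5*(-1 + 16) = 5*15 = 75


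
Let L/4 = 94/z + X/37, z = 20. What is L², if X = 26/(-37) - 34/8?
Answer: 15630250441/46854025 ≈ 333.59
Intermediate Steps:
X = -733/148 (X = 26*(-1/37) - 34*⅛ = -26/37 - 17/4 = -733/148 ≈ -4.9527)
L = 125021/6845 (L = 4*(94/20 - 733/148/37) = 4*(94*(1/20) - 733/148*1/37) = 4*(47/10 - 733/5476) = 4*(125021/27380) = 125021/6845 ≈ 18.265)
L² = (125021/6845)² = 15630250441/46854025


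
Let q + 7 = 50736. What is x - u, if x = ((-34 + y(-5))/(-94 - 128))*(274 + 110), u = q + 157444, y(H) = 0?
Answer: -7700225/37 ≈ -2.0811e+5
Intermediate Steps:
q = 50729 (q = -7 + 50736 = 50729)
u = 208173 (u = 50729 + 157444 = 208173)
x = 2176/37 (x = ((-34 + 0)/(-94 - 128))*(274 + 110) = -34/(-222)*384 = -34*(-1/222)*384 = (17/111)*384 = 2176/37 ≈ 58.811)
x - u = 2176/37 - 1*208173 = 2176/37 - 208173 = -7700225/37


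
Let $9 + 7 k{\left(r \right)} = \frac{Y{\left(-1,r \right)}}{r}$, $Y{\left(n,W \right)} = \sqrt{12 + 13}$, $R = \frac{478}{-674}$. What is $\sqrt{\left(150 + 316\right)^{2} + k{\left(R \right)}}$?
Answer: $\frac{2 \sqrt{3101009226}}{239} \approx 466.0$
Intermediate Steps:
$R = - \frac{239}{337}$ ($R = 478 \left(- \frac{1}{674}\right) = - \frac{239}{337} \approx -0.7092$)
$Y{\left(n,W \right)} = 5$ ($Y{\left(n,W \right)} = \sqrt{25} = 5$)
$k{\left(r \right)} = - \frac{9}{7} + \frac{5}{7 r}$ ($k{\left(r \right)} = - \frac{9}{7} + \frac{5 \frac{1}{r}}{7} = - \frac{9}{7} + \frac{5}{7 r}$)
$\sqrt{\left(150 + 316\right)^{2} + k{\left(R \right)}} = \sqrt{\left(150 + 316\right)^{2} + \frac{5 - - \frac{2151}{337}}{7 \left(- \frac{239}{337}\right)}} = \sqrt{466^{2} + \frac{1}{7} \left(- \frac{337}{239}\right) \left(5 + \frac{2151}{337}\right)} = \sqrt{217156 + \frac{1}{7} \left(- \frac{337}{239}\right) \frac{3836}{337}} = \sqrt{217156 - \frac{548}{239}} = \sqrt{\frac{51899736}{239}} = \frac{2 \sqrt{3101009226}}{239}$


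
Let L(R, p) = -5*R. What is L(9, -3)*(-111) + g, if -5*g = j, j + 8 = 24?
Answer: 24959/5 ≈ 4991.8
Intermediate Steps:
j = 16 (j = -8 + 24 = 16)
g = -16/5 (g = -⅕*16 = -16/5 ≈ -3.2000)
L(9, -3)*(-111) + g = -5*9*(-111) - 16/5 = -45*(-111) - 16/5 = 4995 - 16/5 = 24959/5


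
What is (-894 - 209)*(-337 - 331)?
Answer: 736804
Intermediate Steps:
(-894 - 209)*(-337 - 331) = -1103*(-668) = 736804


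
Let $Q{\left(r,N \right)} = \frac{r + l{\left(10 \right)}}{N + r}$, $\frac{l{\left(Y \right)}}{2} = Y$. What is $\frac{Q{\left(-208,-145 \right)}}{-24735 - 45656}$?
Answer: $- \frac{188}{24848023} \approx -7.566 \cdot 10^{-6}$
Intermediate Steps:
$l{\left(Y \right)} = 2 Y$
$Q{\left(r,N \right)} = \frac{20 + r}{N + r}$ ($Q{\left(r,N \right)} = \frac{r + 2 \cdot 10}{N + r} = \frac{r + 20}{N + r} = \frac{20 + r}{N + r}$)
$\frac{Q{\left(-208,-145 \right)}}{-24735 - 45656} = \frac{\frac{1}{-145 - 208} \left(20 - 208\right)}{-24735 - 45656} = \frac{\frac{1}{-353} \left(-188\right)}{-70391} = \left(- \frac{1}{353}\right) \left(-188\right) \left(- \frac{1}{70391}\right) = \frac{188}{353} \left(- \frac{1}{70391}\right) = - \frac{188}{24848023}$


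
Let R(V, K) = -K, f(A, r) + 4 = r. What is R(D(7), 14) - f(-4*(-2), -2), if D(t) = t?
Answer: -8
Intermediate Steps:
f(A, r) = -4 + r
R(D(7), 14) - f(-4*(-2), -2) = -1*14 - (-4 - 2) = -14 - 1*(-6) = -14 + 6 = -8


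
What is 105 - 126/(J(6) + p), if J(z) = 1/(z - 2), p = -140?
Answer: 59199/559 ≈ 105.90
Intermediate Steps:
J(z) = 1/(-2 + z)
105 - 126/(J(6) + p) = 105 - 126/(1/(-2 + 6) - 140) = 105 - 126/(1/4 - 140) = 105 - 126/(¼ - 140) = 105 - 126/(-559/4) = 105 - 126*(-4/559) = 105 + 504/559 = 59199/559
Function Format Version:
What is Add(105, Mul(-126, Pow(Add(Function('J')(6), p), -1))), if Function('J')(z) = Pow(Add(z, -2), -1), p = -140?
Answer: Rational(59199, 559) ≈ 105.90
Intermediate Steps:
Function('J')(z) = Pow(Add(-2, z), -1)
Add(105, Mul(-126, Pow(Add(Function('J')(6), p), -1))) = Add(105, Mul(-126, Pow(Add(Pow(Add(-2, 6), -1), -140), -1))) = Add(105, Mul(-126, Pow(Add(Pow(4, -1), -140), -1))) = Add(105, Mul(-126, Pow(Add(Rational(1, 4), -140), -1))) = Add(105, Mul(-126, Pow(Rational(-559, 4), -1))) = Add(105, Mul(-126, Rational(-4, 559))) = Add(105, Rational(504, 559)) = Rational(59199, 559)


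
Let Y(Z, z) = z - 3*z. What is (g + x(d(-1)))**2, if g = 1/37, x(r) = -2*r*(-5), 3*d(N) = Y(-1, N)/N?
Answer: 543169/12321 ≈ 44.085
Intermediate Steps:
Y(Z, z) = -2*z
d(N) = -2/3 (d(N) = ((-2*N)/N)/3 = (1/3)*(-2) = -2/3)
x(r) = 10*r
g = 1/37 ≈ 0.027027
(g + x(d(-1)))**2 = (1/37 + 10*(-2/3))**2 = (1/37 - 20/3)**2 = (-737/111)**2 = 543169/12321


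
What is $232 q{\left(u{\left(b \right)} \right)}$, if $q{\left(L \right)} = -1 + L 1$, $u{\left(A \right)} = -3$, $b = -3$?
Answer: $-928$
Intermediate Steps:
$q{\left(L \right)} = -1 + L$
$232 q{\left(u{\left(b \right)} \right)} = 232 \left(-1 - 3\right) = 232 \left(-4\right) = -928$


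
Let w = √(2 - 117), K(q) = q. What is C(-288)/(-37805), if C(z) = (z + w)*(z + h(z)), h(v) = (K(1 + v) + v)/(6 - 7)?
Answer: 82656/37805 - 287*I*√115/37805 ≈ 2.1864 - 0.081411*I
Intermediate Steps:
w = I*√115 (w = √(-115) = I*√115 ≈ 10.724*I)
h(v) = -1 - 2*v (h(v) = ((1 + v) + v)/(6 - 7) = (1 + 2*v)/(-1) = (1 + 2*v)*(-1) = -1 - 2*v)
C(z) = (-1 - z)*(z + I*√115) (C(z) = (z + I*√115)*(z + (-1 - 2*z)) = (z + I*√115)*(-1 - z) = (-1 - z)*(z + I*√115))
C(-288)/(-37805) = (-1*(-288) - 1*(-288)² - I*√115 - 1*I*(-288)*√115)/(-37805) = (288 - 1*82944 - I*√115 + 288*I*√115)*(-1/37805) = (288 - 82944 - I*√115 + 288*I*√115)*(-1/37805) = (-82656 + 287*I*√115)*(-1/37805) = 82656/37805 - 287*I*√115/37805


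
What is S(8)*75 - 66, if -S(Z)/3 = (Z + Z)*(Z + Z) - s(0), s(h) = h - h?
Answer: -57666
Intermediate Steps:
s(h) = 0
S(Z) = -12*Z² (S(Z) = -3*((Z + Z)*(Z + Z) - 1*0) = -3*((2*Z)*(2*Z) + 0) = -3*(4*Z² + 0) = -12*Z²)
S(8)*75 - 66 = -12*8²*75 - 66 = -12*64*75 - 66 = -768*75 - 66 = -57600 - 66 = -57666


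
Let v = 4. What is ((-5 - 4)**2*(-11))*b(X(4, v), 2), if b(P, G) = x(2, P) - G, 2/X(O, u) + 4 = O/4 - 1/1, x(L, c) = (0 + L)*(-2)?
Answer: 5346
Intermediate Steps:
x(L, c) = -2*L (x(L, c) = L*(-2) = -2*L)
X(O, u) = 2/(-5 + O/4) (X(O, u) = 2/(-4 + (O/4 - 1/1)) = 2/(-4 + (O*(1/4) - 1*1)) = 2/(-4 + (O/4 - 1)) = 2/(-4 + (-1 + O/4)) = 2/(-5 + O/4))
b(P, G) = -4 - G (b(P, G) = -2*2 - G = -4 - G)
((-5 - 4)**2*(-11))*b(X(4, v), 2) = ((-5 - 4)**2*(-11))*(-4 - 1*2) = ((-9)**2*(-11))*(-4 - 2) = (81*(-11))*(-6) = -891*(-6) = 5346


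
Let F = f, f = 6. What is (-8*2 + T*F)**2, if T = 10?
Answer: 1936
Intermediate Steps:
F = 6
(-8*2 + T*F)**2 = (-8*2 + 10*6)**2 = (-16 + 60)**2 = 44**2 = 1936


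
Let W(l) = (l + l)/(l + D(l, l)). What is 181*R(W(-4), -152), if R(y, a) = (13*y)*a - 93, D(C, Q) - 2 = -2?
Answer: -732145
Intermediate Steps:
D(C, Q) = 0 (D(C, Q) = 2 - 2 = 0)
W(l) = 2 (W(l) = (l + l)/(l + 0) = (2*l)/l = 2)
R(y, a) = -93 + 13*a*y (R(y, a) = 13*a*y - 93 = -93 + 13*a*y)
181*R(W(-4), -152) = 181*(-93 + 13*(-152)*2) = 181*(-93 - 3952) = 181*(-4045) = -732145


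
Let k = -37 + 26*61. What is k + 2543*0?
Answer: 1549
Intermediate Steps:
k = 1549 (k = -37 + 1586 = 1549)
k + 2543*0 = 1549 + 2543*0 = 1549 + 0 = 1549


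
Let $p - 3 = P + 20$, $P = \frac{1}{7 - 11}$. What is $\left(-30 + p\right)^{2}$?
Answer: $\frac{841}{16} \approx 52.563$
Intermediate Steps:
$P = - \frac{1}{4}$ ($P = \frac{1}{-4} = - \frac{1}{4} \approx -0.25$)
$p = \frac{91}{4}$ ($p = 3 + \left(- \frac{1}{4} + 20\right) = 3 + \frac{79}{4} = \frac{91}{4} \approx 22.75$)
$\left(-30 + p\right)^{2} = \left(-30 + \frac{91}{4}\right)^{2} = \left(- \frac{29}{4}\right)^{2} = \frac{841}{16}$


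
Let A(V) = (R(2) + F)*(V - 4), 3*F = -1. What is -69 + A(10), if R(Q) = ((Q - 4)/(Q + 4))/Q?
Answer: -72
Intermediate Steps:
F = -1/3 (F = (1/3)*(-1) = -1/3 ≈ -0.33333)
R(Q) = (-4 + Q)/(Q*(4 + Q)) (R(Q) = ((-4 + Q)/(4 + Q))/Q = (-4 + Q)/(Q*(4 + Q)))
A(V) = 2 - V/2 (A(V) = ((-4 + 2)/(2*(4 + 2)) - 1/3)*(V - 4) = ((1/2)*(-2)/6 - 1/3)*(-4 + V) = ((1/2)*(1/6)*(-2) - 1/3)*(-4 + V) = (-1/6 - 1/3)*(-4 + V) = -(-4 + V)/2 = 2 - V/2)
-69 + A(10) = -69 + (2 - 1/2*10) = -69 + (2 - 5) = -69 - 3 = -72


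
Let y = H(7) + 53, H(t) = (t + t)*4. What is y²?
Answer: 11881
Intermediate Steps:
H(t) = 8*t (H(t) = (2*t)*4 = 8*t)
y = 109 (y = 8*7 + 53 = 56 + 53 = 109)
y² = 109² = 11881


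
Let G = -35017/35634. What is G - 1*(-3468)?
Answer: 123543695/35634 ≈ 3467.0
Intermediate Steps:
G = -35017/35634 (G = -35017*1/35634 = -35017/35634 ≈ -0.98269)
G - 1*(-3468) = -35017/35634 - 1*(-3468) = -35017/35634 + 3468 = 123543695/35634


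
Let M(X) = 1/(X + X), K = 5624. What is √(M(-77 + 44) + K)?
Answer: √24498078/66 ≈ 74.993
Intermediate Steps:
M(X) = 1/(2*X)
√(M(-77 + 44) + K) = √(1/(2*(-77 + 44)) + 5624) = √((½)/(-33) + 5624) = √((½)*(-1/33) + 5624) = √(-1/66 + 5624) = √(371183/66) = √24498078/66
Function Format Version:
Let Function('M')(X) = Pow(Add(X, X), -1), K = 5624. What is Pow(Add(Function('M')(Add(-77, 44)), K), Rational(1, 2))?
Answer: Mul(Rational(1, 66), Pow(24498078, Rational(1, 2))) ≈ 74.993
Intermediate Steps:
Function('M')(X) = Mul(Rational(1, 2), Pow(X, -1)) (Function('M')(X) = Pow(Mul(2, X), -1) = Mul(Rational(1, 2), Pow(X, -1)))
Pow(Add(Function('M')(Add(-77, 44)), K), Rational(1, 2)) = Pow(Add(Mul(Rational(1, 2), Pow(Add(-77, 44), -1)), 5624), Rational(1, 2)) = Pow(Add(Mul(Rational(1, 2), Pow(-33, -1)), 5624), Rational(1, 2)) = Pow(Add(Mul(Rational(1, 2), Rational(-1, 33)), 5624), Rational(1, 2)) = Pow(Add(Rational(-1, 66), 5624), Rational(1, 2)) = Pow(Rational(371183, 66), Rational(1, 2)) = Mul(Rational(1, 66), Pow(24498078, Rational(1, 2)))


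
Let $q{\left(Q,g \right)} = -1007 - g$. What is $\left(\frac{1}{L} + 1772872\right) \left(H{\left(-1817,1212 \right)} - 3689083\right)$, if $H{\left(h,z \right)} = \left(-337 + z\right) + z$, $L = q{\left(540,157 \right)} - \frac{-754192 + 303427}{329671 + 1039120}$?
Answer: $- \frac{10411595369354331049172}{1592821959} \approx -6.5366 \cdot 10^{12}$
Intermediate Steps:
$L = - \frac{1592821959}{1368791}$ ($L = \left(-1007 - 157\right) - \frac{-754192 + 303427}{329671 + 1039120} = \left(-1007 - 157\right) - - \frac{450765}{1368791} = -1164 - \left(-450765\right) \frac{1}{1368791} = -1164 - - \frac{450765}{1368791} = -1164 + \frac{450765}{1368791} = - \frac{1592821959}{1368791} \approx -1163.7$)
$H{\left(h,z \right)} = -337 + 2 z$
$\left(\frac{1}{L} + 1772872\right) \left(H{\left(-1817,1212 \right)} - 3689083\right) = \left(\frac{1}{- \frac{1592821959}{1368791}} + 1772872\right) \left(\left(-337 + 2 \cdot 1212\right) - 3689083\right) = \left(- \frac{1368791}{1592821959} + 1772872\right) \left(\left(-337 + 2424\right) - 3689083\right) = \frac{2823869450727457 \left(2087 - 3689083\right)}{1592821959} = \frac{2823869450727457}{1592821959} \left(-3686996\right) = - \frac{10411595369354331049172}{1592821959}$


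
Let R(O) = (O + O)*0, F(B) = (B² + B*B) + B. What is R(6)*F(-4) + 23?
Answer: 23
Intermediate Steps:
F(B) = B + 2*B² (F(B) = (B² + B²) + B = 2*B² + B = B + 2*B²)
R(O) = 0 (R(O) = (2*O)*0 = 0)
R(6)*F(-4) + 23 = 0*(-4*(1 + 2*(-4))) + 23 = 0*(-4*(1 - 8)) + 23 = 0*(-4*(-7)) + 23 = 0*28 + 23 = 0 + 23 = 23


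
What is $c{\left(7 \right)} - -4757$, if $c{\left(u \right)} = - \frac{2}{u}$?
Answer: $\frac{33297}{7} \approx 4756.7$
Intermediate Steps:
$c{\left(7 \right)} - -4757 = - \frac{2}{7} - -4757 = \left(-2\right) \frac{1}{7} + 4757 = - \frac{2}{7} + 4757 = \frac{33297}{7}$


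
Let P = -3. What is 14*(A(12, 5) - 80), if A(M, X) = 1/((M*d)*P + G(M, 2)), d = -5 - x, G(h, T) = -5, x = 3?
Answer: -316946/283 ≈ -1120.0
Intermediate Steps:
d = -8 (d = -5 - 1*3 = -5 - 3 = -8)
A(M, X) = 1/(-5 + 24*M) (A(M, X) = 1/((M*(-8))*(-3) - 5) = 1/(-8*M*(-3) - 5) = 1/(24*M - 5) = 1/(-5 + 24*M))
14*(A(12, 5) - 80) = 14*(1/(-5 + 24*12) - 80) = 14*(1/(-5 + 288) - 80) = 14*(1/283 - 80) = 14*(-22639/283) = -316946/283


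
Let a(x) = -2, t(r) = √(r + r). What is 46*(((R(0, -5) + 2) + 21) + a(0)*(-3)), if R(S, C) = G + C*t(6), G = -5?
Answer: 1104 - 460*√3 ≈ 307.26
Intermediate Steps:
t(r) = √2*√r (t(r) = √(2*r) = √2*√r)
R(S, C) = -5 + 2*C*√3 (R(S, C) = -5 + C*(√2*√6) = -5 + C*(2*√3) = -5 + 2*C*√3)
46*(((R(0, -5) + 2) + 21) + a(0)*(-3)) = 46*((((-5 + 2*(-5)*√3) + 2) + 21) - 2*(-3)) = 46*((((-5 - 10*√3) + 2) + 21) + 6) = 46*(((-3 - 10*√3) + 21) + 6) = 46*((18 - 10*√3) + 6) = 46*(24 - 10*√3) = 1104 - 460*√3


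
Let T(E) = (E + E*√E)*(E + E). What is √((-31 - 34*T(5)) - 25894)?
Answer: 5*√(-1105 - 68*√5) ≈ 177.27*I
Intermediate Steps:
T(E) = 2*E*(E + E^(3/2)) (T(E) = (E + E^(3/2))*(2*E) = 2*E*(E + E^(3/2)))
√((-31 - 34*T(5)) - 25894) = √((-31 - 34*(2*5² + 2*5^(5/2))) - 25894) = √((-31 - 34*(2*25 + 2*(25*√5))) - 25894) = √((-31 - 34*(50 + 50*√5)) - 25894) = √((-31 + (-1700 - 1700*√5)) - 25894) = √((-1731 - 1700*√5) - 25894) = √(-27625 - 1700*√5)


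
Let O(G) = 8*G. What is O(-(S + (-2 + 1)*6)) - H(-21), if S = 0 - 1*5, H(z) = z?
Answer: 109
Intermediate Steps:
S = -5 (S = 0 - 5 = -5)
O(-(S + (-2 + 1)*6)) - H(-21) = 8*(-(-5 + (-2 + 1)*6)) - 1*(-21) = 8*(-(-5 - 1*6)) + 21 = 8*(-(-5 - 6)) + 21 = 8*(-1*(-11)) + 21 = 8*11 + 21 = 88 + 21 = 109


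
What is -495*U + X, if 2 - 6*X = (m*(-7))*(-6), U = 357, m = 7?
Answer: -530291/3 ≈ -1.7676e+5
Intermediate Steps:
X = -146/3 (X = ⅓ - 7*(-7)*(-6)/6 = ⅓ - (-49)*(-6)/6 = ⅓ - ⅙*294 = ⅓ - 49 = -146/3 ≈ -48.667)
-495*U + X = -495*357 - 146/3 = -176715 - 146/3 = -530291/3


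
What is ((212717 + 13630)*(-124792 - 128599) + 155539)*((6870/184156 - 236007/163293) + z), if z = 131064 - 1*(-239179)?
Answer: -53213539892640616812830413/2505948809 ≈ -2.1235e+16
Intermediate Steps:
z = 370243 (z = 131064 + 239179 = 370243)
((212717 + 13630)*(-124792 - 128599) + 155539)*((6870/184156 - 236007/163293) + z) = ((212717 + 13630)*(-124792 - 128599) + 155539)*((6870/184156 - 236007/163293) + 370243) = (226347*(-253391) + 155539)*((6870*(1/184156) - 236007*1/163293) + 370243) = (-57354292677 + 155539)*((3435/92078 - 78669/54431) + 370243) = -57354137138*(-7056713697/5011897618 + 370243) = -57354137138*1855612953067477/5011897618 = -53213539892640616812830413/2505948809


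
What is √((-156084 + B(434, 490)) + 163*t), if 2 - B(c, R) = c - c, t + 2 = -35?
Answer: I*√162113 ≈ 402.63*I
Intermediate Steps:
t = -37 (t = -2 - 35 = -37)
B(c, R) = 2 (B(c, R) = 2 - (c - c) = 2 - 1*0 = 2 + 0 = 2)
√((-156084 + B(434, 490)) + 163*t) = √((-156084 + 2) + 163*(-37)) = √(-156082 - 6031) = √(-162113) = I*√162113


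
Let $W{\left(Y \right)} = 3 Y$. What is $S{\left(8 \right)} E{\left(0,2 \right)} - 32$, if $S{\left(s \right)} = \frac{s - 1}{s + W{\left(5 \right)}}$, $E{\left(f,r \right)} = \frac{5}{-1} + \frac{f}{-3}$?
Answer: $- \frac{771}{23} \approx -33.522$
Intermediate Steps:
$E{\left(f,r \right)} = -5 - \frac{f}{3}$ ($E{\left(f,r \right)} = 5 \left(-1\right) + f \left(- \frac{1}{3}\right) = -5 - \frac{f}{3}$)
$S{\left(s \right)} = \frac{-1 + s}{15 + s}$ ($S{\left(s \right)} = \frac{s - 1}{s + 3 \cdot 5} = \frac{-1 + s}{s + 15} = \frac{-1 + s}{15 + s}$)
$S{\left(8 \right)} E{\left(0,2 \right)} - 32 = \frac{-1 + 8}{15 + 8} \left(-5 - 0\right) - 32 = \frac{1}{23} \cdot 7 \left(-5 + 0\right) - 32 = \frac{1}{23} \cdot 7 \left(-5\right) - 32 = \frac{7}{23} \left(-5\right) - 32 = - \frac{35}{23} - 32 = - \frac{771}{23}$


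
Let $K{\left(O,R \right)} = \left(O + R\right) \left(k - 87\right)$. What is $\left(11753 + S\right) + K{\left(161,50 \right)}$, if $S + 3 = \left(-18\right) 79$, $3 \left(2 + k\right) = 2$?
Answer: $- \frac{24931}{3} \approx -8310.3$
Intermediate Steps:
$k = - \frac{4}{3}$ ($k = -2 + \frac{1}{3} \cdot 2 = -2 + \frac{2}{3} = - \frac{4}{3} \approx -1.3333$)
$K{\left(O,R \right)} = - \frac{265 O}{3} - \frac{265 R}{3}$ ($K{\left(O,R \right)} = \left(O + R\right) \left(- \frac{4}{3} - 87\right) = \left(O + R\right) \left(- \frac{265}{3}\right) = - \frac{265 O}{3} - \frac{265 R}{3}$)
$S = -1425$ ($S = -3 - 1422 = -1425$)
$\left(11753 + S\right) + K{\left(161,50 \right)} = \left(11753 - 1425\right) - \frac{55915}{3} = 10328 - \frac{55915}{3} = - \frac{24931}{3}$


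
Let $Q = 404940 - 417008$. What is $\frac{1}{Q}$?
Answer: $- \frac{1}{12068} \approx -8.2864 \cdot 10^{-5}$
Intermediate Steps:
$Q = -12068$
$\frac{1}{Q} = \frac{1}{-12068} = - \frac{1}{12068}$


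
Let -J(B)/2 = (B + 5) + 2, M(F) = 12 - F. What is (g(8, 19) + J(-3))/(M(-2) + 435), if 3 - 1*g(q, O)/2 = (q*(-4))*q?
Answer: 510/449 ≈ 1.1359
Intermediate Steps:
g(q, O) = 6 + 8*q² (g(q, O) = 6 - 2*q*(-4)*q = 6 - 2*(-4*q)*q = 6 - (-8)*q² = 6 + 8*q²)
J(B) = -14 - 2*B (J(B) = -2*((B + 5) + 2) = -2*((5 + B) + 2) = -2*(7 + B) = -14 - 2*B)
(g(8, 19) + J(-3))/(M(-2) + 435) = ((6 + 8*8²) + (-14 - 2*(-3)))/((12 - 1*(-2)) + 435) = ((6 + 8*64) + (-14 + 6))/((12 + 2) + 435) = ((6 + 512) - 8)/(14 + 435) = (518 - 8)/449 = 510*(1/449) = 510/449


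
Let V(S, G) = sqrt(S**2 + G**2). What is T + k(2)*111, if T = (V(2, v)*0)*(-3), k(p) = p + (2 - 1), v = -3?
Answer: 333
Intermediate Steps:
k(p) = 1 + p (k(p) = p + 1 = 1 + p)
V(S, G) = sqrt(G**2 + S**2)
T = 0 (T = (sqrt((-3)**2 + 2**2)*0)*(-3) = (sqrt(9 + 4)*0)*(-3) = (sqrt(13)*0)*(-3) = 0*(-3) = 0)
T + k(2)*111 = 0 + (1 + 2)*111 = 0 + 3*111 = 0 + 333 = 333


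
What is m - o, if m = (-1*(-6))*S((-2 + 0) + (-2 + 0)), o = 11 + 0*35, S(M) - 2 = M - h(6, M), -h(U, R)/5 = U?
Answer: 157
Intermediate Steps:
h(U, R) = -5*U
S(M) = 32 + M (S(M) = 2 + (M - (-5)*6) = 2 + (M - 1*(-30)) = 2 + (M + 30) = 2 + (30 + M) = 32 + M)
o = 11 (o = 11 + 0 = 11)
m = 168 (m = (-1*(-6))*(32 + ((-2 + 0) + (-2 + 0))) = 6*(32 + (-2 - 2)) = 6*(32 - 4) = 6*28 = 168)
m - o = 168 - 1*11 = 168 - 11 = 157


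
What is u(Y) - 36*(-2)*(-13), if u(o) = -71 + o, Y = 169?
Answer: -838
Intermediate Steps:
u(Y) - 36*(-2)*(-13) = (-71 + 169) - 36*(-2)*(-13) = 98 - (-72)*(-13) = 98 - 1*936 = 98 - 936 = -838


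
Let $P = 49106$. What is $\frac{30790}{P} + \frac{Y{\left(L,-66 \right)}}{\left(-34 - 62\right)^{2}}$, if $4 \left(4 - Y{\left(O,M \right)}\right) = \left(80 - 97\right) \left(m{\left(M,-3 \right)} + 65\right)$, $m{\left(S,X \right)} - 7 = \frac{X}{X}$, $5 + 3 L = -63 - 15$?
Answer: $\frac{199461467}{301707264} \approx 0.66111$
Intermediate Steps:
$L = - \frac{83}{3}$ ($L = - \frac{5}{3} + \frac{-63 - 15}{3} = - \frac{5}{3} + \frac{1}{3} \left(-78\right) = - \frac{5}{3} - 26 = - \frac{83}{3} \approx -27.667$)
$m{\left(S,X \right)} = 8$ ($m{\left(S,X \right)} = 7 + \frac{X}{X} = 7 + 1 = 8$)
$Y{\left(O,M \right)} = \frac{1257}{4}$ ($Y{\left(O,M \right)} = 4 - \frac{\left(80 - 97\right) \left(8 + 65\right)}{4} = 4 - \frac{\left(-17\right) 73}{4} = 4 - - \frac{1241}{4} = 4 + \frac{1241}{4} = \frac{1257}{4}$)
$\frac{30790}{P} + \frac{Y{\left(L,-66 \right)}}{\left(-34 - 62\right)^{2}} = \frac{30790}{49106} + \frac{1257}{4 \left(-34 - 62\right)^{2}} = 30790 \cdot \frac{1}{49106} + \frac{1257}{4 \left(-96\right)^{2}} = \frac{15395}{24553} + \frac{1257}{4 \cdot 9216} = \frac{15395}{24553} + \frac{1257}{4} \cdot \frac{1}{9216} = \frac{15395}{24553} + \frac{419}{12288} = \frac{199461467}{301707264}$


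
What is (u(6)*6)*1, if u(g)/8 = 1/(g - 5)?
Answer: 48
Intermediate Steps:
u(g) = 8/(-5 + g) (u(g) = 8/(g - 5) = 8/(-5 + g))
(u(6)*6)*1 = ((8/(-5 + 6))*6)*1 = ((8/1)*6)*1 = ((8*1)*6)*1 = (8*6)*1 = 48*1 = 48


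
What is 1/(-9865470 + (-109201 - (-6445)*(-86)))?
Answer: -1/10528941 ≈ -9.4976e-8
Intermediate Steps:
1/(-9865470 + (-109201 - (-6445)*(-86))) = 1/(-9865470 + (-109201 - 1*554270)) = 1/(-9865470 + (-109201 - 554270)) = 1/(-9865470 - 663471) = 1/(-10528941) = -1/10528941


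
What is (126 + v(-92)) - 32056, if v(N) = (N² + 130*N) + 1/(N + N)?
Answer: -6518385/184 ≈ -35426.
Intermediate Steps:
v(N) = N² + 1/(2*N) + 130*N (v(N) = (N² + 130*N) + 1/(2*N) = N² + 1/(2*N) + 130*N)
(126 + v(-92)) - 32056 = (126 + ((-92)² + (½)/(-92) + 130*(-92))) - 32056 = (126 + (8464 + (½)*(-1/92) - 11960)) - 32056 = (126 + (8464 - 1/184 - 11960)) - 32056 = (126 - 643265/184) - 32056 = -620081/184 - 32056 = -6518385/184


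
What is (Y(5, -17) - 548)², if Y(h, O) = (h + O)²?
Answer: 163216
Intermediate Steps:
Y(h, O) = (O + h)²
(Y(5, -17) - 548)² = ((-17 + 5)² - 548)² = ((-12)² - 548)² = (144 - 548)² = (-404)² = 163216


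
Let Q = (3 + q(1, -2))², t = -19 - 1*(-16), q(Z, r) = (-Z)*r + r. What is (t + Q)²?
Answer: 36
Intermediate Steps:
q(Z, r) = r - Z*r (q(Z, r) = -Z*r + r = r - Z*r)
t = -3 (t = -19 + 16 = -3)
Q = 9 (Q = (3 - 2*(1 - 1*1))² = (3 - 2*(1 - 1))² = (3 - 2*0)² = (3 + 0)² = 3² = 9)
(t + Q)² = (-3 + 9)² = 6² = 36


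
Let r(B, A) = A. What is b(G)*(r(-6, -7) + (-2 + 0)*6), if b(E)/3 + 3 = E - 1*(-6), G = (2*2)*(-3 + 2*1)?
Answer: 57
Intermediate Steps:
G = -4 (G = 4*(-3 + 2) = 4*(-1) = -4)
b(E) = 9 + 3*E (b(E) = -9 + 3*(E - 1*(-6)) = -9 + 3*(E + 6) = -9 + 3*(6 + E) = -9 + (18 + 3*E) = 9 + 3*E)
b(G)*(r(-6, -7) + (-2 + 0)*6) = (9 + 3*(-4))*(-7 + (-2 + 0)*6) = (9 - 12)*(-7 - 2*6) = -3*(-7 - 12) = -3*(-19) = 57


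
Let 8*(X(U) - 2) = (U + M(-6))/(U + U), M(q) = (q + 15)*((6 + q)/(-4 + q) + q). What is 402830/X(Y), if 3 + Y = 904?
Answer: 5807197280/29679 ≈ 1.9567e+5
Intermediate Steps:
Y = 901 (Y = -3 + 904 = 901)
M(q) = (15 + q)*(q + (6 + q)/(-4 + q)) (M(q) = (15 + q)*((6 + q)/(-4 + q) + q) = (15 + q)*(q + (6 + q)/(-4 + q)))
X(U) = 2 + (-54 + U)/(16*U) (X(U) = 2 + ((U + (90 + (-6)**3 - 39*(-6) + 12*(-6)**2)/(-4 - 6))/(U + U))/8 = 2 + ((U + (90 - 216 + 234 + 12*36)/(-10))/((2*U)))/8 = 2 + ((U - (90 - 216 + 234 + 432)/10)*(1/(2*U)))/8 = 2 + ((U - 1/10*540)*(1/(2*U)))/8 = 2 + ((U - 54)*(1/(2*U)))/8 = 2 + ((-54 + U)*(1/(2*U)))/8 = 2 + ((-54 + U)/(2*U))/8 = 2 + (-54 + U)/(16*U))
402830/X(Y) = 402830/(((3/16)*(-18 + 11*901)/901)) = 402830/(((3/16)*(1/901)*(-18 + 9911))) = 402830/(((3/16)*(1/901)*9893)) = 402830/(29679/14416) = 402830*(14416/29679) = 5807197280/29679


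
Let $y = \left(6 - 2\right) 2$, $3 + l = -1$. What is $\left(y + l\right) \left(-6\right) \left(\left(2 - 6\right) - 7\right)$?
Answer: $264$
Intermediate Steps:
$l = -4$ ($l = -3 - 1 = -4$)
$y = 8$ ($y = 4 \cdot 2 = 8$)
$\left(y + l\right) \left(-6\right) \left(\left(2 - 6\right) - 7\right) = \left(8 - 4\right) \left(-6\right) \left(\left(2 - 6\right) - 7\right) = 4 \left(-6\right) \left(-4 - 7\right) = \left(-24\right) \left(-11\right) = 264$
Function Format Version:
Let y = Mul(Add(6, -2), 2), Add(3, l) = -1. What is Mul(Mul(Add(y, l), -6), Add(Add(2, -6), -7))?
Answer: 264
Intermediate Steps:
l = -4 (l = Add(-3, -1) = -4)
y = 8 (y = Mul(4, 2) = 8)
Mul(Mul(Add(y, l), -6), Add(Add(2, -6), -7)) = Mul(Mul(Add(8, -4), -6), Add(Add(2, -6), -7)) = Mul(Mul(4, -6), Add(-4, -7)) = Mul(-24, -11) = 264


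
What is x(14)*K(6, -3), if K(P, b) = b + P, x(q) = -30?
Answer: -90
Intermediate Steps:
K(P, b) = P + b
x(14)*K(6, -3) = -30*(6 - 3) = -30*3 = -90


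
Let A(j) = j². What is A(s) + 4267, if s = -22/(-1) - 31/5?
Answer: 112916/25 ≈ 4516.6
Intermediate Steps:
s = 79/5 (s = -22*(-1) - 31*⅕ = 22 - 31/5 = 79/5 ≈ 15.800)
A(s) + 4267 = (79/5)² + 4267 = 6241/25 + 4267 = 112916/25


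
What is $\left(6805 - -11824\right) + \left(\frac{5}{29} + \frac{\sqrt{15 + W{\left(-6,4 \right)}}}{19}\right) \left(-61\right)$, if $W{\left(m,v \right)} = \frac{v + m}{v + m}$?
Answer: $\frac{10251708}{551} \approx 18606.0$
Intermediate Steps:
$W{\left(m,v \right)} = 1$ ($W{\left(m,v \right)} = \frac{m + v}{m + v} = 1$)
$\left(6805 - -11824\right) + \left(\frac{5}{29} + \frac{\sqrt{15 + W{\left(-6,4 \right)}}}{19}\right) \left(-61\right) = \left(6805 - -11824\right) + \left(\frac{5}{29} + \frac{\sqrt{15 + 1}}{19}\right) \left(-61\right) = \left(6805 + 11824\right) + \left(5 \cdot \frac{1}{29} + \sqrt{16} \cdot \frac{1}{19}\right) \left(-61\right) = 18629 + \left(\frac{5}{29} + 4 \cdot \frac{1}{19}\right) \left(-61\right) = 18629 + \left(\frac{5}{29} + \frac{4}{19}\right) \left(-61\right) = 18629 + \frac{211}{551} \left(-61\right) = 18629 - \frac{12871}{551} = \frac{10251708}{551}$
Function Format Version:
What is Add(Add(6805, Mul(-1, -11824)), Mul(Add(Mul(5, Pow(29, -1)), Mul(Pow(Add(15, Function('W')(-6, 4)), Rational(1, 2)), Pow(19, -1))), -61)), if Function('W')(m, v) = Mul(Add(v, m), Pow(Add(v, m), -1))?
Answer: Rational(10251708, 551) ≈ 18606.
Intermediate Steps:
Function('W')(m, v) = 1 (Function('W')(m, v) = Mul(Add(m, v), Pow(Add(m, v), -1)) = 1)
Add(Add(6805, Mul(-1, -11824)), Mul(Add(Mul(5, Pow(29, -1)), Mul(Pow(Add(15, Function('W')(-6, 4)), Rational(1, 2)), Pow(19, -1))), -61)) = Add(Add(6805, Mul(-1, -11824)), Mul(Add(Mul(5, Pow(29, -1)), Mul(Pow(Add(15, 1), Rational(1, 2)), Pow(19, -1))), -61)) = Add(Add(6805, 11824), Mul(Add(Mul(5, Rational(1, 29)), Mul(Pow(16, Rational(1, 2)), Rational(1, 19))), -61)) = Add(18629, Mul(Add(Rational(5, 29), Mul(4, Rational(1, 19))), -61)) = Add(18629, Mul(Add(Rational(5, 29), Rational(4, 19)), -61)) = Add(18629, Mul(Rational(211, 551), -61)) = Add(18629, Rational(-12871, 551)) = Rational(10251708, 551)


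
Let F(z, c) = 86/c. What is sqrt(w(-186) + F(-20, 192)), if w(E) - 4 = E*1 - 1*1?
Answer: 5*I*sqrt(4206)/24 ≈ 13.511*I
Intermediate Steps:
w(E) = 3 + E (w(E) = 4 + (E*1 - 1*1) = 4 + (E - 1) = 4 + (-1 + E) = 3 + E)
sqrt(w(-186) + F(-20, 192)) = sqrt((3 - 186) + 86/192) = sqrt(-183 + 86*(1/192)) = sqrt(-183 + 43/96) = sqrt(-17525/96) = 5*I*sqrt(4206)/24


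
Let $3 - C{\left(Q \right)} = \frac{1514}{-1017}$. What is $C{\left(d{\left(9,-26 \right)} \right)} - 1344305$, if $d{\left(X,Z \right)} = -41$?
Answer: $- \frac{1367153620}{1017} \approx -1.3443 \cdot 10^{6}$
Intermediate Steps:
$C{\left(Q \right)} = \frac{4565}{1017}$ ($C{\left(Q \right)} = 3 - \frac{1514}{-1017} = 3 - 1514 \left(- \frac{1}{1017}\right) = 3 - - \frac{1514}{1017} = 3 + \frac{1514}{1017} = \frac{4565}{1017}$)
$C{\left(d{\left(9,-26 \right)} \right)} - 1344305 = \frac{4565}{1017} - 1344305 = - \frac{1367153620}{1017}$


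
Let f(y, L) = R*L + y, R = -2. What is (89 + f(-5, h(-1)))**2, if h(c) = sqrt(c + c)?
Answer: 7048 - 336*I*sqrt(2) ≈ 7048.0 - 475.18*I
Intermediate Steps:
h(c) = sqrt(2)*sqrt(c) (h(c) = sqrt(2*c) = sqrt(2)*sqrt(c))
f(y, L) = y - 2*L (f(y, L) = -2*L + y = y - 2*L)
(89 + f(-5, h(-1)))**2 = (89 + (-5 - 2*sqrt(2)*sqrt(-1)))**2 = (89 + (-5 - 2*sqrt(2)*I))**2 = (89 + (-5 - 2*I*sqrt(2)))**2 = (84 - 2*I*sqrt(2))**2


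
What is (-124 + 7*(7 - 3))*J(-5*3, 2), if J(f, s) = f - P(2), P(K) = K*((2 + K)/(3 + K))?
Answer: 7968/5 ≈ 1593.6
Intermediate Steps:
P(K) = K*(2 + K)/(3 + K) (P(K) = K*((2 + K)/(3 + K)) = K*(2 + K)/(3 + K))
J(f, s) = -8/5 + f (J(f, s) = f - 2*(2 + 2)/(3 + 2) = f - 2*4/5 = f - 1*8/5 = f - 8/5 = -8/5 + f)
(-124 + 7*(7 - 3))*J(-5*3, 2) = (-124 + 7*(7 - 3))*(-8/5 - 5*3) = (-124 + 7*4)*(-8/5 - 15) = (-124 + 28)*(-83/5) = -96*(-83/5) = 7968/5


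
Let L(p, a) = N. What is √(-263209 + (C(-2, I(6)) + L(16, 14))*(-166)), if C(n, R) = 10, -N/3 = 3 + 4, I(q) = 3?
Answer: I*√261383 ≈ 511.26*I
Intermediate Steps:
N = -21 (N = -3*(3 + 4) = -3*7 = -21)
L(p, a) = -21
√(-263209 + (C(-2, I(6)) + L(16, 14))*(-166)) = √(-263209 + (10 - 21)*(-166)) = √(-263209 - 11*(-166)) = √(-263209 + 1826) = √(-261383) = I*√261383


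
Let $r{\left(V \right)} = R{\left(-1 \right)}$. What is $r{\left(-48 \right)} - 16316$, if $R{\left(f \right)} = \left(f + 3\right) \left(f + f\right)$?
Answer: $-16320$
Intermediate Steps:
$R{\left(f \right)} = 2 f \left(3 + f\right)$ ($R{\left(f \right)} = \left(3 + f\right) 2 f = 2 f \left(3 + f\right)$)
$r{\left(V \right)} = -4$ ($r{\left(V \right)} = 2 \left(-1\right) \left(3 - 1\right) = 2 \left(-1\right) 2 = -4$)
$r{\left(-48 \right)} - 16316 = -4 - 16316 = -16320$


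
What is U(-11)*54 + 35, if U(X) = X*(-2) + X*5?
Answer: -1747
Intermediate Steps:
U(X) = 3*X (U(X) = -2*X + 5*X = 3*X)
U(-11)*54 + 35 = (3*(-11))*54 + 35 = -33*54 + 35 = -1782 + 35 = -1747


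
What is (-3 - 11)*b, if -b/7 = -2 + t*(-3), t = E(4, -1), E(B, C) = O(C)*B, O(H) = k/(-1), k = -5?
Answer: -6076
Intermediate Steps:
O(H) = 5 (O(H) = -5/(-1) = -5*(-1) = 5)
E(B, C) = 5*B
t = 20 (t = 5*4 = 20)
b = 434 (b = -7*(-2 + 20*(-3)) = -7*(-2 - 60) = -7*(-62) = 434)
(-3 - 11)*b = (-3 - 11)*434 = -14*434 = -6076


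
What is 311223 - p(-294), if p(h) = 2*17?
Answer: 311189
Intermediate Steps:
p(h) = 34
311223 - p(-294) = 311223 - 1*34 = 311223 - 34 = 311189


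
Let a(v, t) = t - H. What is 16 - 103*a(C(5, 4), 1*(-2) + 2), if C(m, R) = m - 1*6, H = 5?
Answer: 531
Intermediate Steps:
C(m, R) = -6 + m (C(m, R) = m - 6 = -6 + m)
a(v, t) = -5 + t (a(v, t) = t - 1*5 = t - 5 = -5 + t)
16 - 103*a(C(5, 4), 1*(-2) + 2) = 16 - 103*(-5 + (1*(-2) + 2)) = 16 - 103*(-5 + (-2 + 2)) = 16 - 103*(-5 + 0) = 16 - 103*(-5) = 16 + 515 = 531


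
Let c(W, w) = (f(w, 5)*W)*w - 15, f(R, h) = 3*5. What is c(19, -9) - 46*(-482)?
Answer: 19592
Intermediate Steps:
f(R, h) = 15
c(W, w) = -15 + 15*W*w (c(W, w) = (15*W)*w - 15 = 15*W*w - 15 = -15 + 15*W*w)
c(19, -9) - 46*(-482) = (-15 + 15*19*(-9)) - 46*(-482) = (-15 - 2565) + 22172 = -2580 + 22172 = 19592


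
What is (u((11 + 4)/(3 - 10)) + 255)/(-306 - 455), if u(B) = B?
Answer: -1770/5327 ≈ -0.33227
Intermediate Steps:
(u((11 + 4)/(3 - 10)) + 255)/(-306 - 455) = ((11 + 4)/(3 - 10) + 255)/(-306 - 455) = (15/(-7) + 255)/(-761) = (15*(-1/7) + 255)*(-1/761) = (-15/7 + 255)*(-1/761) = (1770/7)*(-1/761) = -1770/5327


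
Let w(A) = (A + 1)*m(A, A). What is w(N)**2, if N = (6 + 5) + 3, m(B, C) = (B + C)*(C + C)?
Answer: 138297600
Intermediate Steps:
m(B, C) = 2*C*(B + C) (m(B, C) = (B + C)*(2*C) = 2*C*(B + C))
N = 14 (N = 11 + 3 = 14)
w(A) = 4*A**2*(1 + A) (w(A) = (A + 1)*(2*A*(A + A)) = (1 + A)*(2*A*(2*A)) = (1 + A)*(4*A**2) = 4*A**2*(1 + A))
w(N)**2 = (4*14**2*(1 + 14))**2 = (4*196*15)**2 = 11760**2 = 138297600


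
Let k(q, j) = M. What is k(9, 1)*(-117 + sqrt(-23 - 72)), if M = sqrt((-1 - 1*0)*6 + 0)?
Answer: I*sqrt(6)*(-117 + I*sqrt(95)) ≈ -23.875 - 286.59*I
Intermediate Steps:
M = I*sqrt(6) (M = sqrt((-1 + 0)*6 + 0) = sqrt(-1*6 + 0) = sqrt(-6 + 0) = sqrt(-6) = I*sqrt(6) ≈ 2.4495*I)
k(q, j) = I*sqrt(6)
k(9, 1)*(-117 + sqrt(-23 - 72)) = (I*sqrt(6))*(-117 + sqrt(-23 - 72)) = (I*sqrt(6))*(-117 + sqrt(-95)) = (I*sqrt(6))*(-117 + I*sqrt(95)) = I*sqrt(6)*(-117 + I*sqrt(95))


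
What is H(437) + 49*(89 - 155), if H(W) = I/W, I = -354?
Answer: -1413612/437 ≈ -3234.8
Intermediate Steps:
H(W) = -354/W
H(437) + 49*(89 - 155) = -354/437 + 49*(89 - 155) = -354*1/437 + 49*(-66) = -354/437 - 3234 = -1413612/437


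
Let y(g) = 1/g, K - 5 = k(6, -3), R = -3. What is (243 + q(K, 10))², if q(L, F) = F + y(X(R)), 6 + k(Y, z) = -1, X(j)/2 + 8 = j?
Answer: 30969225/484 ≈ 63986.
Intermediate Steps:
X(j) = -16 + 2*j
k(Y, z) = -7 (k(Y, z) = -6 - 1 = -7)
K = -2 (K = 5 - 7 = -2)
y(g) = 1/g
q(L, F) = -1/22 + F (q(L, F) = F + 1/(-16 + 2*(-3)) = F + 1/(-16 - 6) = F + 1/(-22) = F - 1/22 = -1/22 + F)
(243 + q(K, 10))² = (243 + (-1/22 + 10))² = (243 + 219/22)² = (5565/22)² = 30969225/484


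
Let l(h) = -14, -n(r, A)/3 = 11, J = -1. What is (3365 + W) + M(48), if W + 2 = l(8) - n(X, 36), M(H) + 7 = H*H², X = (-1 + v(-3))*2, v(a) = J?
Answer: 113967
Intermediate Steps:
v(a) = -1
X = -4 (X = (-1 - 1)*2 = -2*2 = -4)
n(r, A) = -33 (n(r, A) = -3*11 = -33)
M(H) = -7 + H³ (M(H) = -7 + H*H² = -7 + H³)
W = 17 (W = -2 + (-14 - 1*(-33)) = -2 + (-14 + 33) = -2 + 19 = 17)
(3365 + W) + M(48) = (3365 + 17) + (-7 + 48³) = 3382 + (-7 + 110592) = 3382 + 110585 = 113967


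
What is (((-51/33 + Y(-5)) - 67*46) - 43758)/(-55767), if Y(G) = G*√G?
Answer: 515257/613437 + 5*I*√5/55767 ≈ 0.83995 + 0.00020048*I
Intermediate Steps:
Y(G) = G^(3/2)
(((-51/33 + Y(-5)) - 67*46) - 43758)/(-55767) = (((-51/33 + (-5)^(3/2)) - 67*46) - 43758)/(-55767) = (((-51*1/33 - 5*I*√5) - 3082) - 43758)*(-1/55767) = (((-17/11 - 5*I*√5) - 3082) - 43758)*(-1/55767) = ((-33919/11 - 5*I*√5) - 43758)*(-1/55767) = (-515257/11 - 5*I*√5)*(-1/55767) = 515257/613437 + 5*I*√5/55767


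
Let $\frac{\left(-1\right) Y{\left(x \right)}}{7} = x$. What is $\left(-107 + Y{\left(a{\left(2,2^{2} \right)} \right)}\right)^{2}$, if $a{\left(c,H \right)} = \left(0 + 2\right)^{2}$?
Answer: $18225$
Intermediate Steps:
$a{\left(c,H \right)} = 4$ ($a{\left(c,H \right)} = 2^{2} = 4$)
$Y{\left(x \right)} = - 7 x$
$\left(-107 + Y{\left(a{\left(2,2^{2} \right)} \right)}\right)^{2} = \left(-107 - 28\right)^{2} = \left(-135\right)^{2} = 18225$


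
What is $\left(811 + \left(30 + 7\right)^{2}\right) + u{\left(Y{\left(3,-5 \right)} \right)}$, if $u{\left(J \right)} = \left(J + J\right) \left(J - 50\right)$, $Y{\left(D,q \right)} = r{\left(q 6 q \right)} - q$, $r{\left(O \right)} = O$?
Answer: $34730$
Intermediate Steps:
$Y{\left(D,q \right)} = - q + 6 q^{2}$ ($Y{\left(D,q \right)} = q 6 q - q = 6 q q - q = 6 q^{2} - q = - q + 6 q^{2}$)
$u{\left(J \right)} = 2 J \left(-50 + J\right)$
$\left(811 + \left(30 + 7\right)^{2}\right) + u{\left(Y{\left(3,-5 \right)} \right)} = \left(811 + \left(30 + 7\right)^{2}\right) + 2 \left(- 5 \left(-1 + 6 \left(-5\right)\right)\right) \left(-50 - 5 \left(-1 + 6 \left(-5\right)\right)\right) = \left(811 + 37^{2}\right) + 2 \left(- 5 \left(-1 - 30\right)\right) \left(-50 - 5 \left(-1 - 30\right)\right) = \left(811 + 1369\right) + 2 \left(\left(-5\right) \left(-31\right)\right) \left(-50 - -155\right) = 2180 + 2 \cdot 155 \left(-50 + 155\right) = 2180 + 2 \cdot 155 \cdot 105 = 2180 + 32550 = 34730$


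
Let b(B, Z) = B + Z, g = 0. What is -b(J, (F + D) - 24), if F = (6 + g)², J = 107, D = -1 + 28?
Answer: -146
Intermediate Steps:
D = 27
F = 36 (F = (6 + 0)² = 6² = 36)
-b(J, (F + D) - 24) = -(107 + ((36 + 27) - 24)) = -(107 + (63 - 24)) = -(107 + 39) = -1*146 = -146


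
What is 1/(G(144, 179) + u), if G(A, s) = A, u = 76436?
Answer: 1/76580 ≈ 1.3058e-5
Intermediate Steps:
1/(G(144, 179) + u) = 1/(144 + 76436) = 1/76580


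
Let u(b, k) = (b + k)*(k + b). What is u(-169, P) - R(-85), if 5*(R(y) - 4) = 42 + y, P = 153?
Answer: 1303/5 ≈ 260.60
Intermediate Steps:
u(b, k) = (b + k)² (u(b, k) = (b + k)*(b + k) = (b + k)²)
R(y) = 62/5 + y/5 (R(y) = 4 + (42 + y)/5 = 4 + (42/5 + y/5) = 62/5 + y/5)
u(-169, P) - R(-85) = (-169 + 153)² - (62/5 + (⅕)*(-85)) = (-16)² - (62/5 - 17) = 256 - 1*(-23/5) = 256 + 23/5 = 1303/5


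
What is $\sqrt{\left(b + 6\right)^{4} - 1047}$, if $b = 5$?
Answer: $\sqrt{13594} \approx 116.59$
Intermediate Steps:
$\sqrt{\left(b + 6\right)^{4} - 1047} = \sqrt{\left(5 + 6\right)^{4} - 1047} = \sqrt{11^{4} - 1047} = \sqrt{14641 - 1047} = \sqrt{13594}$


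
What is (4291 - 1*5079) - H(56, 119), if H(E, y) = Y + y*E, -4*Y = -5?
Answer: -29813/4 ≈ -7453.3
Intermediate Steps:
Y = 5/4 (Y = -¼*(-5) = 5/4 ≈ 1.2500)
H(E, y) = 5/4 + E*y (H(E, y) = 5/4 + y*E = 5/4 + E*y)
(4291 - 1*5079) - H(56, 119) = (4291 - 1*5079) - (5/4 + 56*119) = (4291 - 5079) - (5/4 + 6664) = -788 - 1*26661/4 = -788 - 26661/4 = -29813/4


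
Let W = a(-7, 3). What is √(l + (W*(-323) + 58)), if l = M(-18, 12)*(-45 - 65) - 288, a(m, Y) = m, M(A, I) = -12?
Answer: √3351 ≈ 57.888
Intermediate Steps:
l = 1032 (l = -12*(-45 - 65) - 288 = -12*(-110) - 288 = 1320 - 288 = 1032)
W = -7
√(l + (W*(-323) + 58)) = √(1032 + (-7*(-323) + 58)) = √(1032 + (2261 + 58)) = √(1032 + 2319) = √3351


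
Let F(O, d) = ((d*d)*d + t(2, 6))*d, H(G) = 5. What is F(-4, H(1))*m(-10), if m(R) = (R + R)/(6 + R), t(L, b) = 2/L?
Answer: 3150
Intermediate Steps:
m(R) = 2*R/(6 + R) (m(R) = (2*R)/(6 + R) = 2*R/(6 + R))
F(O, d) = d*(1 + d³) (F(O, d) = ((d*d)*d + 2/2)*d = (d²*d + 2*(½))*d = (d³ + 1)*d = (1 + d³)*d = d*(1 + d³))
F(-4, H(1))*m(-10) = (5 + 5⁴)*(2*(-10)/(6 - 10)) = (5 + 625)*(2*(-10)/(-4)) = 630*(2*(-10)*(-¼)) = 630*5 = 3150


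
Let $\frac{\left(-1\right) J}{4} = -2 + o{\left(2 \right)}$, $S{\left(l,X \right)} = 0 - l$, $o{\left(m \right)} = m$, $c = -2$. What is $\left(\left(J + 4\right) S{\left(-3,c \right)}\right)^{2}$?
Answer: $144$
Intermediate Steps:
$S{\left(l,X \right)} = - l$
$J = 0$ ($J = - 4 \left(-2 + 2\right) = \left(-4\right) 0 = 0$)
$\left(\left(J + 4\right) S{\left(-3,c \right)}\right)^{2} = \left(\left(0 + 4\right) \left(\left(-1\right) \left(-3\right)\right)\right)^{2} = \left(4 \cdot 3\right)^{2} = 12^{2} = 144$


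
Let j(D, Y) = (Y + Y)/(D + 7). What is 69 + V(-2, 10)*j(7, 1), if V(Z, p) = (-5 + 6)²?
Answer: 484/7 ≈ 69.143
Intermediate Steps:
V(Z, p) = 1 (V(Z, p) = 1² = 1)
j(D, Y) = 2*Y/(7 + D) (j(D, Y) = (2*Y)/(7 + D) = 2*Y/(7 + D))
69 + V(-2, 10)*j(7, 1) = 69 + 1*(2*1/(7 + 7)) = 69 + 1*(2*1/14) = 69 + 1*(2*1*(1/14)) = 69 + 1*(⅐) = 69 + ⅐ = 484/7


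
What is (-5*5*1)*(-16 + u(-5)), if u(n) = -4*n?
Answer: -100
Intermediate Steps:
(-5*5*1)*(-16 + u(-5)) = (-5*5*1)*(-16 - 4*(-5)) = (-25*1)*(-16 + 20) = -25*4 = -100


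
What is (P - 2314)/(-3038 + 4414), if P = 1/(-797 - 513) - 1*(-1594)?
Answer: -943201/1802560 ≈ -0.52326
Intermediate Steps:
P = 2088139/1310 (P = 1/(-1310) + 1594 = -1/1310 + 1594 = 2088139/1310 ≈ 1594.0)
(P - 2314)/(-3038 + 4414) = (2088139/1310 - 2314)/(-3038 + 4414) = -943201/1310/1376 = -943201/1310*1/1376 = -943201/1802560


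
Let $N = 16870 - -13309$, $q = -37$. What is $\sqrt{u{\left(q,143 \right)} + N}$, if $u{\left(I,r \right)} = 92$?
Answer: $\sqrt{30271} \approx 173.99$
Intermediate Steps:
$N = 30179$ ($N = 16870 + 13309 = 30179$)
$\sqrt{u{\left(q,143 \right)} + N} = \sqrt{92 + 30179} = \sqrt{30271}$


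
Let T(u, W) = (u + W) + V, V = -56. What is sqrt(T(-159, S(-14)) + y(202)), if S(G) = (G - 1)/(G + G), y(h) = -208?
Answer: I*sqrt(82803)/14 ≈ 20.554*I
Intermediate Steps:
S(G) = (-1 + G)/(2*G) (S(G) = (-1 + G)/((2*G)) = (-1 + G)*(1/(2*G)) = (-1 + G)/(2*G))
T(u, W) = -56 + W + u (T(u, W) = (u + W) - 56 = (W + u) - 56 = -56 + W + u)
sqrt(T(-159, S(-14)) + y(202)) = sqrt((-56 + (1/2)*(-1 - 14)/(-14) - 159) - 208) = sqrt((-56 + (1/2)*(-1/14)*(-15) - 159) - 208) = sqrt((-56 + 15/28 - 159) - 208) = sqrt(-6005/28 - 208) = sqrt(-11829/28) = I*sqrt(82803)/14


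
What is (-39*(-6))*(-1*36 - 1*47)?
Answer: -19422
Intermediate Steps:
(-39*(-6))*(-1*36 - 1*47) = 234*(-36 - 47) = 234*(-83) = -19422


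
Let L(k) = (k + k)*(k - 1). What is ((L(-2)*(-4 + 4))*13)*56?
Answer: 0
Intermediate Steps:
L(k) = 2*k*(-1 + k) (L(k) = (2*k)*(-1 + k) = 2*k*(-1 + k))
((L(-2)*(-4 + 4))*13)*56 = (((2*(-2)*(-1 - 2))*(-4 + 4))*13)*56 = (((2*(-2)*(-3))*0)*13)*56 = ((12*0)*13)*56 = (0*13)*56 = 0*56 = 0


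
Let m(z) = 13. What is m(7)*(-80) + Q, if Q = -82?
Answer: -1122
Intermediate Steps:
m(7)*(-80) + Q = 13*(-80) - 82 = -1040 - 82 = -1122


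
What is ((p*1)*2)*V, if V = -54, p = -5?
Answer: 540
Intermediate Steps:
((p*1)*2)*V = (-5*1*2)*(-54) = -5*2*(-54) = -10*(-54) = 540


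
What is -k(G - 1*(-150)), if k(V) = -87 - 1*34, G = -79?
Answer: 121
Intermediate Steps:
k(V) = -121 (k(V) = -87 - 34 = -121)
-k(G - 1*(-150)) = -1*(-121) = 121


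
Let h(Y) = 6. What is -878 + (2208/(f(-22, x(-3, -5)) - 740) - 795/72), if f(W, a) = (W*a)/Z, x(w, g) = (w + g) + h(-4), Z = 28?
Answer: -36887299/41352 ≈ -892.03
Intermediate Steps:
x(w, g) = 6 + g + w (x(w, g) = (w + g) + 6 = (g + w) + 6 = 6 + g + w)
f(W, a) = W*a/28 (f(W, a) = (W*a)/28 = (W*a)*(1/28) = W*a/28)
-878 + (2208/(f(-22, x(-3, -5)) - 740) - 795/72) = -878 + (2208/((1/28)*(-22)*(6 - 5 - 3) - 740) - 795/72) = -878 + (2208/((1/28)*(-22)*(-2) - 740) - 795*1/72) = -878 + (2208/(11/7 - 740) - 265/24) = -878 + (2208/(-5169/7) - 265/24) = -878 + (2208*(-7/5169) - 265/24) = -878 + (-5152/1723 - 265/24) = -878 - 580243/41352 = -36887299/41352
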